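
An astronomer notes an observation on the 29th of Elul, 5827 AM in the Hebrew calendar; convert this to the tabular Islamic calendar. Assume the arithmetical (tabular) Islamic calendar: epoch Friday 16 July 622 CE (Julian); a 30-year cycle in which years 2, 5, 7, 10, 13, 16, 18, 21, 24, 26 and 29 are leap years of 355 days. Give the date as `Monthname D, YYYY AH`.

Both dates share Julian Day Number 2476268; in the tabular Islamic calendar that is 29 Jumada al-Thani 1490 AH.

Jumada al-Thani 29, 1490 AH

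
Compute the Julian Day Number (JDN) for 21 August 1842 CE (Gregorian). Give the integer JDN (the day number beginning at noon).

2394069

JDN 2299161 is 15 October 1582 CE (Gregorian); the target day is +94908 days from there, so JDN = 2394069.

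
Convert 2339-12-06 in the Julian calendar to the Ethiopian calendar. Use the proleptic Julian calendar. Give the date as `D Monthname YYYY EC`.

9 Tahsas 2332 EC

The source date corresponds to 22 December 2339 in the Gregorian calendar (JDN 2575717).
That day falls on 9 Tahsas 2332 EC in the Ethiopian calendar.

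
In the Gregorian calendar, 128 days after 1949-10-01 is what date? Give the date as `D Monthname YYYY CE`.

6 February 1950 CE

Counting 128 days forward from JDN 2433191 reaches JDN 2433319, which is 6 February 1950 CE.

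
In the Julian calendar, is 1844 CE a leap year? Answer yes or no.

1844 mod 4 = 0, so it is a leap year in the Julian calendar.

yes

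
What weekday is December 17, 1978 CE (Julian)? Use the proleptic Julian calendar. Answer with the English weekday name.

Saturday

In the Gregorian calendar this is 30 December 1978 (JDN 2443873).
JDN 2443873 mod 7 = 5, and JDN 0 was a Monday, so this is a Saturday.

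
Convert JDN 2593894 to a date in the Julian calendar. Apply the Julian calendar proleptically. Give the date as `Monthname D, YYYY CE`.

September 11, 2389 CE

JDN 2593894 is 27 September 2389 in the Gregorian calendar.
In the Julian calendar that day is September 11, 2389 CE.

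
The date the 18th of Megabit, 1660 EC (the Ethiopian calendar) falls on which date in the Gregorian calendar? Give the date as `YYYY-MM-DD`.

1668-03-24

Both dates share Julian Day Number 2330368; in the Gregorian calendar that is 24 March 1668 CE.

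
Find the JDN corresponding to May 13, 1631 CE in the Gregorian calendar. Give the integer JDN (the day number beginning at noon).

2316903

JDN 2299161 is 15 October 1582 CE (Gregorian); the target day is +17742 days from there, so JDN = 2316903.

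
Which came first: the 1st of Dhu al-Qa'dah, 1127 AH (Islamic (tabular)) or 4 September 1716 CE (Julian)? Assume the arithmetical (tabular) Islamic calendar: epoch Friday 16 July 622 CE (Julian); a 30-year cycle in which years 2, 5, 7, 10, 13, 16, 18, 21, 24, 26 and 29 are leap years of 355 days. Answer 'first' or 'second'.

First date → JDN 2347752; second date → JDN 2348074.
JDN 2347752 < JDN 2348074, so the first date is earlier.

first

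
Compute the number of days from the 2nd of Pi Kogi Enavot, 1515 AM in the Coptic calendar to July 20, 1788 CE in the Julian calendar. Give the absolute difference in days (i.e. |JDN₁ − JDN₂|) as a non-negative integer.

4053

First date → JDN 2378379; second date → JDN 2374326.
The interval is |2378379 − 2374326| = 4053 days.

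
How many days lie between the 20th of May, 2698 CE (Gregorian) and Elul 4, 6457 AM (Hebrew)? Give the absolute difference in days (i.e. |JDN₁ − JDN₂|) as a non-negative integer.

JDN of the first date = 2706624.
JDN of the second date = 2706345.
|2706345 − 2706624| = 279.

279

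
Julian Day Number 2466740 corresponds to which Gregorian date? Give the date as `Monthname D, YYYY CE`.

August 8, 2041 CE

JDN 2451545 is 1 Jan 2000; 2466740 is +15195 days from there.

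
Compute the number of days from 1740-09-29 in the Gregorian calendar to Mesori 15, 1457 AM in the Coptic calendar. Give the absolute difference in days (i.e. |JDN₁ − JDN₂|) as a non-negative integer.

JDN of the first date = 2356854.
JDN of the second date = 2357178.
|2357178 − 2356854| = 324.

324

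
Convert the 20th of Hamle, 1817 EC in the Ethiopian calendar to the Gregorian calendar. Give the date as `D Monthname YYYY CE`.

26 July 1825 CE

Both dates share Julian Day Number 2387834; in the Gregorian calendar that is 26 July 1825 CE.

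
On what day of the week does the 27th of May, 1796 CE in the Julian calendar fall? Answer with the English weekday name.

Tuesday

In the Gregorian calendar this is 7 June 1796 (JDN 2377194).
Since JDN mod 7 = 1 (0 = Monday), the day is Tuesday.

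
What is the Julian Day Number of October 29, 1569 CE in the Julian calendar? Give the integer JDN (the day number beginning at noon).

In the proleptic Gregorian calendar the same day is 8 November 1569.
JDN 2299161 is 15 October 1582 CE (Gregorian); the target day is −4724 days from there, so JDN = 2294437.

2294437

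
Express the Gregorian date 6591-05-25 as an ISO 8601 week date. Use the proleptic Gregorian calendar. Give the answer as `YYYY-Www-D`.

The weekday is Wednesday (ISO weekday 3).
That Wednesday belongs to ISO week 21 of ISO year 6591.

6591-W21-3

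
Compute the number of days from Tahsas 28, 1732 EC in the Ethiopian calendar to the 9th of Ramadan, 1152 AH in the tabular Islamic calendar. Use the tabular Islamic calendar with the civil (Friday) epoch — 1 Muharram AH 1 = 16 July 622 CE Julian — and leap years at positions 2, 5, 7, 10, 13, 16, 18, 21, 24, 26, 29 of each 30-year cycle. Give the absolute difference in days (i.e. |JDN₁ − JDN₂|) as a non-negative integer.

First date → JDN 2356586; second date → JDN 2356560.
The interval is |2356586 − 2356560| = 26 days.

26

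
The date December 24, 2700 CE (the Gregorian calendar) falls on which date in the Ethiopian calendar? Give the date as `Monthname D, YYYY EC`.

Both dates share Julian Day Number 2707572; in the Ethiopian calendar that is 9 Tahsas 2693 EC.

Tahsas 9, 2693 EC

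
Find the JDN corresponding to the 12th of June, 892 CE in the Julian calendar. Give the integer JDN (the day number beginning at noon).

Equivalently 16 June 892 (proleptic Gregorian).
JDN 2400001 is 17 November 1858 CE (Gregorian), MJD 0; the target day is −352977 days from there, so JDN = 2047024.

2047024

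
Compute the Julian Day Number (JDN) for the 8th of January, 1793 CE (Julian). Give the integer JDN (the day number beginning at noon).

Equivalently 19 January 1793 (Gregorian).
JDN 2451545 is 1 January 2000 CE (Gregorian); the target day is −75586 days from there, so JDN = 2375959.

2375959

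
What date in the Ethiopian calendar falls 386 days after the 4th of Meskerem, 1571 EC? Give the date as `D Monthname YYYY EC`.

24 Meskerem 1572 EC

The starting date is JDN 2297666; 2297666 + 386 = 2298052.
JDN 2298052 corresponds to 24 Meskerem 1572 EC.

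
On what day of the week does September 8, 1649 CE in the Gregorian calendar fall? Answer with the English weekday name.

Since JDN mod 7 = 2 (0 = Monday), the day is Wednesday.

Wednesday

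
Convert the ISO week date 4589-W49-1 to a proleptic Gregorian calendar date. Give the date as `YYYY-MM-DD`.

ISO week 1 of 4589 is the week containing the first Thursday of 4589.
Week 49, day 1 (Monday) lands on 4589-11-30.

4589-11-30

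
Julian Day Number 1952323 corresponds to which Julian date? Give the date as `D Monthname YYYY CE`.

3 March 633 CE

JDN 1952323 is 6 March 633 in the proleptic Gregorian calendar.
In the Julian calendar that day is 3 March 633 CE.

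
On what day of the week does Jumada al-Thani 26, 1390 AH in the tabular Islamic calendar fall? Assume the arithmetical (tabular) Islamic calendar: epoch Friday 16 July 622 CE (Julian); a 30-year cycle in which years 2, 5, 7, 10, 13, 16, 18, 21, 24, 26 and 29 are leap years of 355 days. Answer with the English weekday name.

Equivalently 29 August 1970 Gregorian, JDN 2440828.
Since JDN mod 7 = 5 (0 = Monday), the day is Saturday.

Saturday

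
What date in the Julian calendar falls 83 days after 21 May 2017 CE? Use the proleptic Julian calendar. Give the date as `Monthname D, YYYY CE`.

August 12, 2017 CE

Counting 83 days forward from JDN 2457908 reaches JDN 2457991, which is August 12, 2017 CE.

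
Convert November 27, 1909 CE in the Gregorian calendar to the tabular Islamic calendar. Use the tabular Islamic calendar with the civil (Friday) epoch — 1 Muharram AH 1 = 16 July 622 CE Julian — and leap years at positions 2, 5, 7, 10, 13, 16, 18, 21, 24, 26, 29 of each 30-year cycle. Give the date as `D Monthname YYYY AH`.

Julian Day Number of the source date = 2418638.
Converting JDN 2418638 to the tabular Islamic calendar gives 14 Dhu al-Qa'dah 1327 AH.

14 Dhu al-Qa'dah 1327 AH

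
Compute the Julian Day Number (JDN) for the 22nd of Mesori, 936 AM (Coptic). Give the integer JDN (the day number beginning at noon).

2166890

Equivalently 22 August 1220 (proleptic Gregorian).
JDN 2400001 is 17 November 1858 CE (Gregorian), MJD 0; the target day is −233111 days from there, so JDN = 2166890.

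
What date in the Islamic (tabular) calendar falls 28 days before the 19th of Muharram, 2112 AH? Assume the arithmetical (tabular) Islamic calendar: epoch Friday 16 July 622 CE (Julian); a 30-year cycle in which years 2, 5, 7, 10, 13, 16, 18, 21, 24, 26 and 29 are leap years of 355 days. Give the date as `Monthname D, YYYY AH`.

Dhu al-Hijjah 20, 2111 AH

The starting date is JDN 2696526; 2696526 − 28 = 2696498.
JDN 2696498 corresponds to Dhu al-Hijjah 20, 2111 AH.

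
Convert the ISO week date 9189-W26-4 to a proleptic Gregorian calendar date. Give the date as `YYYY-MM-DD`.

ISO week 1 of 9189 is the week containing the first Thursday of 9189.
Week 26, day 4 (Thursday) lands on 9189-06-29.

9189-06-29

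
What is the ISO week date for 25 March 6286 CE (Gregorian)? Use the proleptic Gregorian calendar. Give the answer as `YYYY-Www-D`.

6286-W12-4

The weekday is Thursday (ISO weekday 4).
That Thursday belongs to ISO week 12 of ISO year 6286.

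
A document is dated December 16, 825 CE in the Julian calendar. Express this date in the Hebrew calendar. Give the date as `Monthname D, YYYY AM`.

Tevet 2, 4586 AM

Julian Day Number of the source date = 2022739.
Converting JDN 2022739 to the Hebrew calendar gives 2 Tevet 4586 AM.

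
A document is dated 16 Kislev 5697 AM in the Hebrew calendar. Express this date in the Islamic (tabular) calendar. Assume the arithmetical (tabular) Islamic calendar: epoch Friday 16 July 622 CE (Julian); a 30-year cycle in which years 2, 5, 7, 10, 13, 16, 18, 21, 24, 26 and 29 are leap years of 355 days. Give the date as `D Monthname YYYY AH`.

16 Ramadan 1355 AH

Julian Day Number of the source date = 2428503.
Converting JDN 2428503 to the tabular Islamic calendar gives 16 Ramadan 1355 AH.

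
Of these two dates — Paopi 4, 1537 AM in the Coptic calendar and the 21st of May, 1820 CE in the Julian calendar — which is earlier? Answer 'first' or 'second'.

second

First date → JDN 2386087; second date → JDN 2385954.
JDN 2385954 < JDN 2386087, so the second date is earlier.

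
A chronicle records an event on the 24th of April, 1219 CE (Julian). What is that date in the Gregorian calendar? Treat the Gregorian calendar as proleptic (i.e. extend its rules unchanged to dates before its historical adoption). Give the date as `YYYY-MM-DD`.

1219-05-01

At this point the Julian calendar is 7 days behind the Gregorian.
24 April 1219 Julian + 7 days → 1 May 1219 Gregorian.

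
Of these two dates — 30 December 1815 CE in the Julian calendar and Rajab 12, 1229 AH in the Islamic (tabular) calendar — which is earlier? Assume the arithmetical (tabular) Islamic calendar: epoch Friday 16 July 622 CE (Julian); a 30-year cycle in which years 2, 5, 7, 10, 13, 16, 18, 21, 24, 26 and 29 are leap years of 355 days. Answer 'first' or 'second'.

second

First date → JDN 2384350; second date → JDN 2383790.
JDN 2383790 < JDN 2384350, so the second date is earlier.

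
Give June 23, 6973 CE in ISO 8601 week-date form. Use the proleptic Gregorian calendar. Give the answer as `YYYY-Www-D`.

The weekday is Wednesday (ISO weekday 3).
That Wednesday belongs to ISO week 25 of ISO year 6973.

6973-W25-3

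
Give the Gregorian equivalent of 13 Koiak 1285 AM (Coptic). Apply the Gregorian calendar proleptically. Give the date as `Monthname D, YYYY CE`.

December 19, 1568 CE

Both dates share Julian Day Number 2294113; in the Gregorian calendar that is 19 December 1568 CE.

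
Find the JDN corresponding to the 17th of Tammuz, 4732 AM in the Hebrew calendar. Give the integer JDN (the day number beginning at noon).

2076264

Equivalently 7 July 972 (proleptic Gregorian).
JDN 2451545 is 1 January 2000 CE (Gregorian); the target day is −375281 days from there, so JDN = 2076264.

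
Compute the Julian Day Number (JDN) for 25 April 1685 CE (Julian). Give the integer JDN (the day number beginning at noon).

In the Gregorian calendar the same day is 5 May 1685.
JDN 2451545 is 1 January 2000 CE (Gregorian); the target day is −114926 days from there, so JDN = 2336619.

2336619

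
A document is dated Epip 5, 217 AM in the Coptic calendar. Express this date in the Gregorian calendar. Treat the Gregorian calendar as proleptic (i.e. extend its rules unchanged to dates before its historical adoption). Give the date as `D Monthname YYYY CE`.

1 July 501 CE

Julian Day Number of the source date = 1904228.
Converting JDN 1904228 to the Gregorian calendar gives 1 July 501 CE.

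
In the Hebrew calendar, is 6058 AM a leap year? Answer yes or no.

Hebrew year 6058 is year 16 of its 19-year Metonic cycle; leap years are at positions 3, 6, 8, 11, 14, 17, 19, so it is a common year (12 months).

no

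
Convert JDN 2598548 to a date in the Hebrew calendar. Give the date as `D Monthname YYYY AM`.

The Gregorian equivalent of JDN 2598548 is 25 June 2402.
In the Hebrew calendar that day is 24 Sivan 6162 AM.

24 Sivan 6162 AM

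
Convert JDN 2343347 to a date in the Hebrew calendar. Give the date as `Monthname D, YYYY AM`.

Tishrei 27, 5464 AM

The Gregorian equivalent of JDN 2343347 is 7 October 1703.
In the Hebrew calendar that day is Tishrei 27, 5464 AM.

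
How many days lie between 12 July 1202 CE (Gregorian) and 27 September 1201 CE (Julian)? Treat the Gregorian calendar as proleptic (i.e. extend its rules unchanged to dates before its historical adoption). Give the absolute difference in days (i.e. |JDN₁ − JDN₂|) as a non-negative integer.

JDN of the first date = 2160274.
JDN of the second date = 2159993.
|2159993 − 2160274| = 281.

281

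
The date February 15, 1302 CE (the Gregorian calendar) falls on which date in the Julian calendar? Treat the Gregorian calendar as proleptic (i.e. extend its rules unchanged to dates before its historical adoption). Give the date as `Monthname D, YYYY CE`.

At this point the Julian calendar is 8 days behind the Gregorian.
15 February 1302 Gregorian − 8 days → 7 February 1302 Julian.

February 7, 1302 CE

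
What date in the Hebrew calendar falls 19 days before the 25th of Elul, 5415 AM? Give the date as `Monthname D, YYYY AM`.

Elul 6, 5415 AM

The starting date is JDN 2325806; 2325806 − 19 = 2325787.
JDN 2325787 corresponds to Elul 6, 5415 AM.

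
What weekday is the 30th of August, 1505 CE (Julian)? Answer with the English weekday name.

Equivalently 9 September 1505 Gregorian, JDN 2271001.
Since JDN mod 7 = 5 (0 = Monday), the day is Saturday.

Saturday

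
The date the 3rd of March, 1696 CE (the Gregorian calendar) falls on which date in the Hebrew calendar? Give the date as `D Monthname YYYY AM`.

29 Adar I 5456 AM

Julian Day Number of the source date = 2340574.
Converting JDN 2340574 to the Hebrew calendar gives 29 Adar I 5456 AM.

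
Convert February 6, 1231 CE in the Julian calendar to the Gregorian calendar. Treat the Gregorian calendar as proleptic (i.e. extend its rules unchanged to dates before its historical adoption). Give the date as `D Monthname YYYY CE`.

For dates in this range the Gregorian date is 7 days ahead of the Julian.
6 February 1231 Julian + 7 days → 13 February 1231 Gregorian.

13 February 1231 CE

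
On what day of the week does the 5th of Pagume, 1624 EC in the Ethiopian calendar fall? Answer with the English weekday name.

Tuesday

Equivalently 7 September 1632 Gregorian, JDN 2317386.
2317386 ≡ 1 (mod 7); counting from Monday = 0 gives Tuesday.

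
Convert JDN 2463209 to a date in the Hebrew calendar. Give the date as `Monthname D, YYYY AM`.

The Gregorian equivalent of JDN 2463209 is 8 December 2031.
In the Hebrew calendar that day is Kislev 23, 5792 AM.

Kislev 23, 5792 AM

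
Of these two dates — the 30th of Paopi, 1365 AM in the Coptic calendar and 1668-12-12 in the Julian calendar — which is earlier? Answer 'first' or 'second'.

first

First date → JDN 2323290; second date → JDN 2330641.
JDN 2323290 < JDN 2330641, so the first date is earlier.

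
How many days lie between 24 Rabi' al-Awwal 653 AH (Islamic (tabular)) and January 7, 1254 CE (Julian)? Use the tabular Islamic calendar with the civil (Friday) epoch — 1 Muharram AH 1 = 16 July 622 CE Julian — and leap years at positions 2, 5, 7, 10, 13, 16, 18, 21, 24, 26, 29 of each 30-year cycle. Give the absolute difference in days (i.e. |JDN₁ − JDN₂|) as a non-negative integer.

JDN of the first date = 2179569.
JDN of the second date = 2179088.
|2179088 − 2179569| = 481.

481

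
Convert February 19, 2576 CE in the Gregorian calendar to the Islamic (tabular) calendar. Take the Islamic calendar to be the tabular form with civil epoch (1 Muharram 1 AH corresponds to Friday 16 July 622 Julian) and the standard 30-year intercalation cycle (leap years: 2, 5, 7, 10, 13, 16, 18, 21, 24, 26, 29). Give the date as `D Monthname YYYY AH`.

18 Rajab 2014 AH

Both dates share Julian Day Number 2661974; in the tabular Islamic calendar that is 18 Rajab 2014 AH.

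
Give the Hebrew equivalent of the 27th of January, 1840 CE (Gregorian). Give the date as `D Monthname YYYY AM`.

Julian Day Number of the source date = 2393132.
Converting JDN 2393132 to the Hebrew calendar gives 22 Shevat 5600 AM.

22 Shevat 5600 AM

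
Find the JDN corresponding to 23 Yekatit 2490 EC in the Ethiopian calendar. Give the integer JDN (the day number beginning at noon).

2633500

In the Gregorian calendar the same day is 5 March 2498.
JDN 2299161 is 15 October 1582 CE (Gregorian); the target day is +334339 days from there, so JDN = 2633500.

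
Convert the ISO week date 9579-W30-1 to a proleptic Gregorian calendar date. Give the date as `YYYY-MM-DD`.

ISO week 1 of 9579 is the week containing the first Thursday of 9579.
Week 30, day 1 (Monday) lands on 9579-07-23.

9579-07-23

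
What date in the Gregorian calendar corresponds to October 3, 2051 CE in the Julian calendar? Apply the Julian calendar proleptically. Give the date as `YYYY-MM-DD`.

2051-10-16

At this point the Julian calendar is 13 days behind the Gregorian.
3 October 2051 Julian + 13 days → 16 October 2051 Gregorian.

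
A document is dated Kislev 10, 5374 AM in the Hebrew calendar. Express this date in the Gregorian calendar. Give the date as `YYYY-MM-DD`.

Julian Day Number of the source date = 2310523.
Converting JDN 2310523 to the Gregorian calendar gives 23 November 1613 CE.

1613-11-23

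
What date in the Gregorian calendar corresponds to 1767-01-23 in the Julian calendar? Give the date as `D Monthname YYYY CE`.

The Julian–Gregorian offset here is 11 days (Julian trailing).
23 January 1767 Julian + 11 days → 3 February 1767 Gregorian.

3 February 1767 CE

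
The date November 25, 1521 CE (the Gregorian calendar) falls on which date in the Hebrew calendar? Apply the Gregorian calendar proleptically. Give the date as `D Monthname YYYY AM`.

Julian Day Number of the source date = 2276922.
Converting JDN 2276922 to the Hebrew calendar gives 15 Kislev 5282 AM.

15 Kislev 5282 AM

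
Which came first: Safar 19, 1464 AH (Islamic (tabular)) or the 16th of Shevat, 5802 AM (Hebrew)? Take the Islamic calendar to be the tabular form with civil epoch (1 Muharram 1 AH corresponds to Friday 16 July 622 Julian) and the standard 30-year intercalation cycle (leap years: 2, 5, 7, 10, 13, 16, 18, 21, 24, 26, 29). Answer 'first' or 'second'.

First date → JDN 2466926; second date → JDN 2466922.
JDN 2466922 < JDN 2466926, so the second date is earlier.

second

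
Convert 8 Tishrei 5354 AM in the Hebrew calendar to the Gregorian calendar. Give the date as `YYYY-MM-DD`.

Both dates share Julian Day Number 2303168; in the Gregorian calendar that is 4 October 1593 CE.

1593-10-04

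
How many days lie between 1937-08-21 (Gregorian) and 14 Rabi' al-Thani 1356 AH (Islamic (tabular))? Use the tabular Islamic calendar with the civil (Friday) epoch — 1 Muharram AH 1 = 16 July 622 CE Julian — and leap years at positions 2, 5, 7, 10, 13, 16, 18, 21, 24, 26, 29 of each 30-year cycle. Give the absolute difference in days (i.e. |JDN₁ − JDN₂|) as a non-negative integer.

58

First date → JDN 2428767; second date → JDN 2428709.
The interval is |2428767 − 2428709| = 58 days.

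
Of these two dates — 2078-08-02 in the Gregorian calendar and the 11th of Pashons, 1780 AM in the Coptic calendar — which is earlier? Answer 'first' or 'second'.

second

The two dates have Julian Day Numbers 2480248 and 2475060 respectively.
Since 2475060 < 2480248, the second date comes first.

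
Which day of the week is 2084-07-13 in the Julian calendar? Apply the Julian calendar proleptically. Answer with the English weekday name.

Wednesday

In the Gregorian calendar this is 26 July 2084 (JDN 2482433).
Since JDN mod 7 = 2 (0 = Monday), the day is Wednesday.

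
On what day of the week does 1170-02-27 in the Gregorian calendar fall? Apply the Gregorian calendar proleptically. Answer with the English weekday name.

2148451 ≡ 4 (mod 7); counting from Monday = 0 gives Friday.

Friday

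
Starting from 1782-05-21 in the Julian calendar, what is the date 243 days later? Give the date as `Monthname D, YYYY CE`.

January 19, 1783 CE

JDN of 1782-05-21 = 2372074.
2372074 + 243 = 2372317.
JDN 2372317 in the Julian calendar is January 19, 1783 CE.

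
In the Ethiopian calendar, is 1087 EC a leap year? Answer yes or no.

yes

1087 mod 4 = 3; in the Ethiopian calendar a year is leap when year mod 4 = 3, so it is a leap year.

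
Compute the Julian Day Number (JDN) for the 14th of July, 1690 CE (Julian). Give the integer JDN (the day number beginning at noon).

Equivalently 24 July 1690 (Gregorian).
JDN 2299161 is 15 October 1582 CE (Gregorian); the target day is +39364 days from there, so JDN = 2338525.

2338525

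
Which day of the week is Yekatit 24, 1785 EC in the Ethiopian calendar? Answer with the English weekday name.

In the Gregorian calendar this is 1 March 1793 (JDN 2376000).
2376000 ≡ 4 (mod 7); counting from Monday = 0 gives Friday.

Friday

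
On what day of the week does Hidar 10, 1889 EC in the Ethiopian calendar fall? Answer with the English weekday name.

This is JDN 2413882 (18 November 1896 Gregorian).
JDN 2413882 mod 7 = 2, and JDN 0 was a Monday, so this is a Wednesday.

Wednesday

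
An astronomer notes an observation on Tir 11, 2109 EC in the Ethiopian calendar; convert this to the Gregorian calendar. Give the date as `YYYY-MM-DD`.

Julian Day Number of the source date = 2494298.
Converting JDN 2494298 to the Gregorian calendar gives 20 January 2117 CE.

2117-01-20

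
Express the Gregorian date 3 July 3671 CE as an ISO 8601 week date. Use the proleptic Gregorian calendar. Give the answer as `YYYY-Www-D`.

The weekday is Friday (ISO weekday 5).
That Friday belongs to ISO week 27 of ISO year 3671.

3671-W27-5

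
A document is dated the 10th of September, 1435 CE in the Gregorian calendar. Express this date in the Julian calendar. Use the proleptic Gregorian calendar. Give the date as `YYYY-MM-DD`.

For dates in this range the Gregorian date is 9 days ahead of the Julian.
10 September 1435 Gregorian − 9 days → 1 September 1435 Julian.

1435-09-01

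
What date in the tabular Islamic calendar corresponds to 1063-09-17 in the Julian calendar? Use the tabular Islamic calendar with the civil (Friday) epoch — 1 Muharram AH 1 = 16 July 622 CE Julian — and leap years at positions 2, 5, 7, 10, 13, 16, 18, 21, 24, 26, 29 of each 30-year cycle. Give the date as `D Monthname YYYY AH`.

Both dates share Julian Day Number 2109578; in the tabular Islamic calendar that is 21 Ramadan 455 AH.

21 Ramadan 455 AH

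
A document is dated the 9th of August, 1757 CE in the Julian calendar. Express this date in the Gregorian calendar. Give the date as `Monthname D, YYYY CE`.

The Julian–Gregorian offset here is 11 days (Julian trailing).
9 August 1757 Julian + 11 days → 20 August 1757 Gregorian.

August 20, 1757 CE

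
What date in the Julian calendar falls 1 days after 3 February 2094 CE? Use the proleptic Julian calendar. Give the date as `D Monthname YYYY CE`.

4 February 2094 CE

The starting date is JDN 2485925; 2485925 + 1 = 2485926.
JDN 2485926 corresponds to 4 February 2094 CE.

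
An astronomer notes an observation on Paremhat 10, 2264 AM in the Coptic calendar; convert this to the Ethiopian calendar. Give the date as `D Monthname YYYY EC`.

Both dates share Julian Day Number 2651780; in the Ethiopian calendar that is 10 Megabit 2540 EC.

10 Megabit 2540 EC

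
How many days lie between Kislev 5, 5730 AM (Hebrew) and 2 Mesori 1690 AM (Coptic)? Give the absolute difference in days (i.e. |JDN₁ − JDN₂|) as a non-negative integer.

1727

First date → JDN 2440541; second date → JDN 2442268.
The interval is |2440541 − 2442268| = 1727 days.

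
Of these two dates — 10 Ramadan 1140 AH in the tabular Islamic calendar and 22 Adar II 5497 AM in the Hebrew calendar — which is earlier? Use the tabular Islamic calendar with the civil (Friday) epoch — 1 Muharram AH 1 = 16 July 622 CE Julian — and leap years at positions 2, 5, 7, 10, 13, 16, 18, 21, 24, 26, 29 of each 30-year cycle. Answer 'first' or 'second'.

Converting both to JDN: 2352309 vs 2355570; the smaller is the first.

first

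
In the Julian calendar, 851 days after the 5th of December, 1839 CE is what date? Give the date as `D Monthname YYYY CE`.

The starting date is JDN 2393091; 2393091 + 851 = 2393942.
JDN 2393942 corresponds to 4 April 1842 CE.

4 April 1842 CE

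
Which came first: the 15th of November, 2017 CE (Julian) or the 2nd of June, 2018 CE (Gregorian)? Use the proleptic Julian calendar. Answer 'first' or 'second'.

First date → JDN 2458086; second date → JDN 2458272.
JDN 2458086 < JDN 2458272, so the first date is earlier.

first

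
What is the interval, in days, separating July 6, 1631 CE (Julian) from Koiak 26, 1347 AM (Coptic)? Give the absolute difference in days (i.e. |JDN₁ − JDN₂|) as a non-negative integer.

196

JDN of the first date = 2316967.
JDN of the second date = 2316771.
|2316771 − 2316967| = 196.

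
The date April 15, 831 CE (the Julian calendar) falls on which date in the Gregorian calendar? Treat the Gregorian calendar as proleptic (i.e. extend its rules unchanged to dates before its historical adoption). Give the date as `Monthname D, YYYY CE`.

The Julian–Gregorian offset here is 4 days (Julian trailing).
15 April 831 Julian + 4 days → 19 April 831 Gregorian.

April 19, 831 CE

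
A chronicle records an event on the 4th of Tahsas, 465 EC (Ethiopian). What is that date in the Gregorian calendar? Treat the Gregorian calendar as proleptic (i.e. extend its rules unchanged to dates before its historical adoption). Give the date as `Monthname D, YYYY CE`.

Julian Day Number of the source date = 1893790.
Converting JDN 1893790 to the Gregorian calendar gives 1 December 472 CE.

December 1, 472 CE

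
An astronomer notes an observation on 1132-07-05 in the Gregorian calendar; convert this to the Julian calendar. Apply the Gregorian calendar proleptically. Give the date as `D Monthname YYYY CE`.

For dates in this range the Gregorian date is 7 days ahead of the Julian.
5 July 1132 Gregorian − 7 days → 28 June 1132 Julian.

28 June 1132 CE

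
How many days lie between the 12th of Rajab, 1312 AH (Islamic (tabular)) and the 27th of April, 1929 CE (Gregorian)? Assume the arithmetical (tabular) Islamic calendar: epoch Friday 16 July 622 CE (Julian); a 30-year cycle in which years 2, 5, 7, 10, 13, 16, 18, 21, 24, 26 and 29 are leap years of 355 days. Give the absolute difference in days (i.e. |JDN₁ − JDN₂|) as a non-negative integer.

First date → JDN 2413203; second date → JDN 2425729.
The interval is |2413203 − 2425729| = 12526 days.

12526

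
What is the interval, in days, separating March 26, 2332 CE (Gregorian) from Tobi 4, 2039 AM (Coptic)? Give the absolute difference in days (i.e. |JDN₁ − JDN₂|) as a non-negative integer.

3358

JDN of the first date = 2572890.
JDN of the second date = 2569532.
|2569532 − 2572890| = 3358.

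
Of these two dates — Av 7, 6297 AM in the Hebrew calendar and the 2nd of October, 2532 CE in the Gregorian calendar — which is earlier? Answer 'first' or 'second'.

second

Converting both to JDN: 2647907 vs 2646129; the smaller is the second.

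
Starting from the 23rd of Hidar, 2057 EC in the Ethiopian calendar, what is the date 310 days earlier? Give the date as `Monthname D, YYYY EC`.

JDN of the 23rd of Hidar, 2057 EC = 2475257.
2475257 − 310 = 2474947.
JDN 2474947 in the Ethiopian calendar is Tir 18, 2056 EC.

Tir 18, 2056 EC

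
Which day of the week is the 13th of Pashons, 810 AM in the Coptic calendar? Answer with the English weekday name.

Monday

In the proleptic Gregorian calendar this is 14 May 1094 (JDN 2120769).
JDN 2120769 mod 7 = 0, and JDN 0 was a Monday, so this is a Monday.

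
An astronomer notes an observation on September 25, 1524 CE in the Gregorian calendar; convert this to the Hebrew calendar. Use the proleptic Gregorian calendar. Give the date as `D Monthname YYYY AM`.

Julian Day Number of the source date = 2277957.
Converting JDN 2277957 to the Hebrew calendar gives 18 Tishrei 5285 AM.

18 Tishrei 5285 AM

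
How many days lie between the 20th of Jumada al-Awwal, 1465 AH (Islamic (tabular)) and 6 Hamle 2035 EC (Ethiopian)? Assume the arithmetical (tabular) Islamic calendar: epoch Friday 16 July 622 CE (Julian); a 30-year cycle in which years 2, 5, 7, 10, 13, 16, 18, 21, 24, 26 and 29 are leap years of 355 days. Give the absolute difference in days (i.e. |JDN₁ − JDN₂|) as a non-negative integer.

74

First date → JDN 2467370; second date → JDN 2467444.
The interval is |2467370 − 2467444| = 74 days.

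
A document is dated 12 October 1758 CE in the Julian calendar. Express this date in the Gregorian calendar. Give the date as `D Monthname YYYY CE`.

The Julian–Gregorian offset here is 11 days (Julian trailing).
12 October 1758 Julian + 11 days → 23 October 1758 Gregorian.

23 October 1758 CE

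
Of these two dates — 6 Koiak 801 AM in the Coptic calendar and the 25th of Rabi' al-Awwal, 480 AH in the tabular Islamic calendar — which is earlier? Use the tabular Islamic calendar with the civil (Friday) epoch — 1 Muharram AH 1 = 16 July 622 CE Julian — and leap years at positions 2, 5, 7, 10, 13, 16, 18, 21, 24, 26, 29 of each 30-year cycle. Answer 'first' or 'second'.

first

First date → JDN 2117325; second date → JDN 2118265.
JDN 2117325 < JDN 2118265, so the first date is earlier.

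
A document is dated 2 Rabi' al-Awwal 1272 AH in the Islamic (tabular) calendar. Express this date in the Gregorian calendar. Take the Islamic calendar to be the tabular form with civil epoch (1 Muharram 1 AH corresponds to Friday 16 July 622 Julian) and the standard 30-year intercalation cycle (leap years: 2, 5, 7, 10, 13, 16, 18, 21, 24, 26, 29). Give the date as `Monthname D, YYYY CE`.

Both dates share Julian Day Number 2398900; in the Gregorian calendar that is 12 November 1855 CE.

November 12, 1855 CE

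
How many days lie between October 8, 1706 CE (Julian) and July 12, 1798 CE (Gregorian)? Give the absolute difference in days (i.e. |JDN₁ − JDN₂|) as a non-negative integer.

JDN of the first date = 2344455.
JDN of the second date = 2377959.
|2377959 − 2344455| = 33504.

33504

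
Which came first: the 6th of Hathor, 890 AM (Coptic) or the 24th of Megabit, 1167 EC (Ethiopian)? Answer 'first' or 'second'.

Converting both to JDN: 2149802 vs 2150305; the smaller is the first.

first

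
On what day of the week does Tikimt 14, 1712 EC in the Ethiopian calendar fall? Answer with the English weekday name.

Monday

This is JDN 2349207 (23 October 1719 Gregorian).
Since JDN mod 7 = 0 (0 = Monday), the day is Monday.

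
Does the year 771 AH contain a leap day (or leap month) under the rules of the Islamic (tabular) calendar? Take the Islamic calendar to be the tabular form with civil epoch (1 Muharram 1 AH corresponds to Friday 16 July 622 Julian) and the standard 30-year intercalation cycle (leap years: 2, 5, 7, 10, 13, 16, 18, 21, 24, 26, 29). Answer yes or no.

Year 771 AH is year 21 of its 30-year cycle; leap positions are 2, 5, 7, 10, 13, 16, 18, 21, 24, 26, 29, so it is a leap year (355 days).

yes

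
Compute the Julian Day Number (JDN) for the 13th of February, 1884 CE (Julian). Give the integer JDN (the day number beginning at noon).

2409232

Equivalently 25 February 1884 (Gregorian).
JDN 2451545 is 1 January 2000 CE (Gregorian); the target day is −42313 days from there, so JDN = 2409232.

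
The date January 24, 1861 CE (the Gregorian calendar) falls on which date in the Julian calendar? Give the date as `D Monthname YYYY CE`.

For dates in this range the Gregorian date is 12 days ahead of the Julian.
24 January 1861 Gregorian − 12 days → 12 January 1861 Julian.

12 January 1861 CE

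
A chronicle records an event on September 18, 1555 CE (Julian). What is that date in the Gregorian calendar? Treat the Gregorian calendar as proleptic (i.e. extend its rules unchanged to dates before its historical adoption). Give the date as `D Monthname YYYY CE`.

28 September 1555 CE

For dates in this range the Gregorian date is 10 days ahead of the Julian.
18 September 1555 Julian + 10 days → 28 September 1555 Gregorian.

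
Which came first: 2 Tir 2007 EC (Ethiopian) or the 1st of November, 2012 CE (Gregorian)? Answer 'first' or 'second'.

The two dates have Julian Day Numbers 2457033 and 2456233 respectively.
Since 2456233 < 2457033, the second date comes first.

second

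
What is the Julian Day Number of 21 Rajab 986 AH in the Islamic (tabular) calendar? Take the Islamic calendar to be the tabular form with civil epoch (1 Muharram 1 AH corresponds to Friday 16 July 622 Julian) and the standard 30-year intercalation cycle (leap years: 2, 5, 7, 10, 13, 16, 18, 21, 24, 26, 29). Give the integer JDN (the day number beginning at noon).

2297688

Equivalently 3 October 1578 (proleptic Gregorian).
JDN 2400001 is 17 November 1858 CE (Gregorian), MJD 0; the target day is −102313 days from there, so JDN = 2297688.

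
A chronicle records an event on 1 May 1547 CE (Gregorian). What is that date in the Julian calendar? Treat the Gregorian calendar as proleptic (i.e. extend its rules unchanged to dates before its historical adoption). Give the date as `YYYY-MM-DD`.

The Julian–Gregorian offset here is 10 days (Julian trailing).
1 May 1547 Gregorian − 10 days → 21 April 1547 Julian.

1547-04-21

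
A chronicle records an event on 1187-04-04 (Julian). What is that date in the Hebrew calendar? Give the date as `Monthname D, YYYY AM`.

Nisan 24, 4947 AM

Both dates share Julian Day Number 2154703; in the Hebrew calendar that is 24 Nisan 4947 AM.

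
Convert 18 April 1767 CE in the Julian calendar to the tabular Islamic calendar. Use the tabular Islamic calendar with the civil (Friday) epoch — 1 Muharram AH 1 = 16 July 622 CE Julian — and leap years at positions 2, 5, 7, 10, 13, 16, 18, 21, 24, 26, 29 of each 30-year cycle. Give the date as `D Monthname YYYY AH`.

30 Dhu al-Qa'dah 1180 AH

The source date corresponds to 29 April 1767 in the Gregorian calendar (JDN 2366562).
That day falls on 30 Dhu al-Qa'dah 1180 AH in the tabular Islamic calendar.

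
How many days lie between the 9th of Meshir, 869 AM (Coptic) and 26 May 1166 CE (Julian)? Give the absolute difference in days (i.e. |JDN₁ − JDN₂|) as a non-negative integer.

First date → JDN 2142225; second date → JDN 2147085.
The interval is |2142225 − 2147085| = 4860 days.

4860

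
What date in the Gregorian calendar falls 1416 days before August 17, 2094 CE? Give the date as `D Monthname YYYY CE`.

1 October 2090 CE

JDN of August 17, 2094 CE = 2486107.
2486107 − 1416 = 2484691.
JDN 2484691 in the Gregorian calendar is 1 October 2090 CE.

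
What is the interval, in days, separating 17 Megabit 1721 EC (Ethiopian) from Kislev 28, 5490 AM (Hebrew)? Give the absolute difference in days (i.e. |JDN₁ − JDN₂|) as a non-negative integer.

270

JDN of the first date = 2352647.
JDN of the second date = 2352917.
|2352917 − 2352647| = 270.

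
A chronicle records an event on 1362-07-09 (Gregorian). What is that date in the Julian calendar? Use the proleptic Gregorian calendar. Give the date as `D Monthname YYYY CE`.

1 July 1362 CE

For dates in this range the Gregorian date is 8 days ahead of the Julian.
9 July 1362 Gregorian − 8 days → 1 July 1362 Julian.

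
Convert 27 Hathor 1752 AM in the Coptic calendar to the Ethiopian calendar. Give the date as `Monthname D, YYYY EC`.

The source date corresponds to 7 December 2035 in the Gregorian calendar (JDN 2464669).
That day falls on 27 Hidar 2028 EC in the Ethiopian calendar.

Hidar 27, 2028 EC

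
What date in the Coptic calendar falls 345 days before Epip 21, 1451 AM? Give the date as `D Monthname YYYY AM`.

11 Mesori 1450 AM

JDN of Epip 21, 1451 AM = 2354962.
2354962 − 345 = 2354617.
JDN 2354617 in the Coptic calendar is 11 Mesori 1450 AM.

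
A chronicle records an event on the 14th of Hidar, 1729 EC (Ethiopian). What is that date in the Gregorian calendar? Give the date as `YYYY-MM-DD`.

Julian Day Number of the source date = 2355446.
Converting JDN 2355446 to the Gregorian calendar gives 21 November 1736 CE.

1736-11-21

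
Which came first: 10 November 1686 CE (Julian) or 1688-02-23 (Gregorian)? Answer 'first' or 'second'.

first

First date → JDN 2337183; second date → JDN 2337643.
JDN 2337183 < JDN 2337643, so the first date is earlier.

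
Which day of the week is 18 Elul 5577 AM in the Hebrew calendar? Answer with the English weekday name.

Saturday

This is JDN 2384947 (30 August 1817 Gregorian).
2384947 ≡ 5 (mod 7); counting from Monday = 0 gives Saturday.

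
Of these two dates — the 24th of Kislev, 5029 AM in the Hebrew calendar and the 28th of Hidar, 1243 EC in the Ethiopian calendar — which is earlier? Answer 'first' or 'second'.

second

The two dates have Julian Day Numbers 2184530 and 2177948 respectively.
Since 2177948 < 2184530, the second date comes first.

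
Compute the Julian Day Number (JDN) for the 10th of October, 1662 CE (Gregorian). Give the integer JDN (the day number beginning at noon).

2328376

JDN 2451545 is 1 January 2000 CE (Gregorian); the target day is −123169 days from there, so JDN = 2328376.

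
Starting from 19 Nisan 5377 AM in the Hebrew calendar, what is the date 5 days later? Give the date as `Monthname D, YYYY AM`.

JDN of 19 Nisan 5377 AM = 2311771.
2311771 + 5 = 2311776.
JDN 2311776 in the Hebrew calendar is Nisan 24, 5377 AM.

Nisan 24, 5377 AM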